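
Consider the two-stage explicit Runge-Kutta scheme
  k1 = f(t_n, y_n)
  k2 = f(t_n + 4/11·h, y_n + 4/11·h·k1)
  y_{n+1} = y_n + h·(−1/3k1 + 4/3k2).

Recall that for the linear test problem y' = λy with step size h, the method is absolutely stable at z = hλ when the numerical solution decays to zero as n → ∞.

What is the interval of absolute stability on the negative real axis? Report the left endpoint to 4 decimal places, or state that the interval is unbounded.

On y'=λy, z=hλ:
  k1=λy_n ⇒ h·k1=z·y_n;  k2=λ(1+4/11z)y_n ⇒ h·k2=z(1+4/11z)y_n
  y_{n+1}/y_n = 1 − 1/3z + 4/3z(1+4/11z) = 1 + z + 16/33z²
  R(z) = 1 + z + 16/33z².

Find x<0 with |R(x)|<1.
x=-0.75: |R|=0.5227
R=1: x+16/33x²=0 ⇒ x=−33/16=-2.0625; min R=1−1/(4·16/33)=0.4844>−1
Confirm numerically:
  x=-1.406: |R|=0.55247 <1
  x=-1.253: |R|=0.50822 <1
  x=-1.099: |R|=0.48660 <1
  x=-1.062: |R|=0.48483 <1
  x=-2.515: |R|=1.55178 >1
  x=-2.493: |R|=1.52036 >1
  x=-2.191: |R|=1.13651 >1
So |R|<1 on (-2.0625, 0).

z∈(-2.0625,0).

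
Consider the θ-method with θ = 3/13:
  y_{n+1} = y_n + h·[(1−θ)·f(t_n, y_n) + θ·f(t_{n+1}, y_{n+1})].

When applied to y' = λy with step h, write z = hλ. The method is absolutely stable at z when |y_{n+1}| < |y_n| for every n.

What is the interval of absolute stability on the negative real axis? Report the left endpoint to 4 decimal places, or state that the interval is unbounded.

(-3.7143, 0).

Set f=λy, z=hλ:
  y_{n+1} = y_n + z·[10/13·y_n + 3/13·y_{n+1}] ⇒ (1 − 3/13z)y_{n+1} = (1 + 10/13z)y_n
  R(z) = (1 + 10/13z)/(1 − 3/13z).

Boundary: |R(x)|=1, x<0.
x=-0.85: |R|=0.2894
R=−1: 1+10/13x = −1+3/13x ⇒ -7/13x=2 ⇒ x=2/(-7/13)=-3.7143
Confirm numerically:
  x=-3.134: |R|=0.81868 <1
  x=-3.034: |R|=0.78454 <1
  x=-2.043: |R|=0.38842 <1
  x=-1.867: |R|=0.30482 <1
  x=-4.239: |R|=1.14282 >1
  x=-4.214: |R|=1.13642 >1
  x=-3.857: |R|=1.04066 >1
Stable set (-3.7143, 0).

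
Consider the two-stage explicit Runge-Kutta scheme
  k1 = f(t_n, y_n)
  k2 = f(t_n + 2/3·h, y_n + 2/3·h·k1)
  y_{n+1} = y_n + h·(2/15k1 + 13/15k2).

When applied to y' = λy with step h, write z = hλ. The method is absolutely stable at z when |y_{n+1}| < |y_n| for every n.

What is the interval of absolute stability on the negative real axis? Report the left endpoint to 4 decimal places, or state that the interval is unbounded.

z∈(-1.7308,0).

Set f=λy, z=hλ:
  k1=λy_n ⇒ h·k1=z·y_n;  k2=λ(1+2/3z)y_n ⇒ h·k2=z(1+2/3z)y_n
  y_{n+1}/y_n = 1 + 2/15z + 13/15z(1+2/3z) = 1 + z + 26/45z²
  R(z) = 1 + z + 26/45z².

Boundary: |R(x)|=1, x<0.
x=-1.55: |R|=0.8381
R=1: x+26/45x²=0 ⇒ x=−45/26=-1.7308; min R=1−1/(4·26/45)=0.5673>−1
Confirm numerically:
  x=-1.620: |R|=0.89632 <1
  x=-1.146: |R|=0.61280 <1
  x=-0.964: |R|=0.57293 <1
  x=-2.323: |R|=1.79488 >1
  x=-1.890: |R|=1.17388 >1
  x=-1.817: |R|=1.09053 >1
So |R|<1 on (-1.7308, 0).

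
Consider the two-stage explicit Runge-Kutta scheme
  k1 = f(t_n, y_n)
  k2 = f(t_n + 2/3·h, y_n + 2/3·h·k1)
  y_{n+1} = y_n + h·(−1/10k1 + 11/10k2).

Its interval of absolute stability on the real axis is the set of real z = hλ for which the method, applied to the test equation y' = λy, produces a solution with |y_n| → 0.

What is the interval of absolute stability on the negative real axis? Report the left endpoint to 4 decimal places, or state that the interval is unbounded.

Test eqn y'=λy, z=hλ:
  k1=λy_n ⇒ h·k1=z·y_n;  k2=λ(1+2/3z)y_n ⇒ h·k2=z(1+2/3z)y_n
  y_{n+1}/y_n = 1 − 1/10z + 11/10z(1+2/3z) = 1 + z + 11/15z²
  so R(z) = 1 + z + 11/15z².

Solve |R(x)|<1 on ℝ⁻.
x=-0.62: |R|=0.6619
R=1: x+11/15x²=0 ⇒ x=−15/11=-1.3636; min R=1−1/(4·11/15)=0.6591>−1
Confirm numerically:
  x=-1.275: |R|=0.91712 <1
  x=-0.621: |R|=0.66180 <1
  x=-0.604: |R|=0.66353 <1
  x=-1.606: |R|=1.28544 >1
  x=-1.566: |R|=1.23239 >1
So |R|<1 on (-1.3636, 0).

(-1.3636, 0).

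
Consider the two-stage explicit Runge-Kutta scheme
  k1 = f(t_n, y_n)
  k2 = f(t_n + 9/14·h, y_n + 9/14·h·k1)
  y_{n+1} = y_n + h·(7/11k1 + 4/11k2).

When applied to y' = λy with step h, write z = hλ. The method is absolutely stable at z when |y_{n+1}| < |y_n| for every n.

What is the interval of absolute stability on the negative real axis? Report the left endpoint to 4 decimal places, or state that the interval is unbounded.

z∈(-4.2778,0).

With y'=λy (z=hλ):
  k1=λy_n ⇒ h·k1=z·y_n;  k2=λ(1+9/14z)y_n ⇒ h·k2=z(1+9/14z)y_n
  y_{n+1}/y_n = 1 + 7/11z + 4/11z(1+9/14z) = 1 + z + 18/77z²
  R(z) = 1 + z + 18/77z².

Need |R(x)|<1, x<0.
x=-0.89: |R|=0.2952
R=1: x+18/77x²=0 ⇒ x=−77/18=-4.2778; min R=1−1/(4·18/77)=-0.0694>−1
Confirm numerically:
  x=-4.141: |R|=0.86760 <1
  x=-3.780: |R|=0.56015 <1
  x=-3.622: |R|=0.44475 <1
  x=-4.669: |R|=1.42700 >1
  x=-4.497: |R|=1.23046 >1
  x=-4.400: |R|=1.12571 >1
Stable set (-4.2778, 0).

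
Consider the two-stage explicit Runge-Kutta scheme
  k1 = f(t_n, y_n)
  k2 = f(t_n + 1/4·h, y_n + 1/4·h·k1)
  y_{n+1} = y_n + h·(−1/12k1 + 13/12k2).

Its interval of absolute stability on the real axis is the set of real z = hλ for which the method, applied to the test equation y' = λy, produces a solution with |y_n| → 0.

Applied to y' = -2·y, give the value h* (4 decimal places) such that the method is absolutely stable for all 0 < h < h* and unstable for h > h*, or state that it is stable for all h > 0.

Set f=λy, z=hλ:
  k1=λy_n ⇒ h·k1=z·y_n;  k2=λ(1+1/4z)y_n ⇒ h·k2=z(1+1/4z)y_n
  y_{n+1}/y_n = 1 − 1/12z + 13/12z(1+1/4z) = 1 + z + 13/48z²
  Hence R(z) = 1 + z + 13/48z².

Boundary: |R(x)|=1, x<0.
x=-1.25: |R|=0.1732
R=1: x+13/48x²=0 ⇒ x=−48/13=-3.6923; min R=1−1/(4·13/48)=0.0769>−1
Confirm numerically:
  x=-1.771: |R|=0.07845 <1
  x=-1.717: |R|=0.08144 <1
  x=-1.588: |R|=0.09497 <1
  x=-1.586: |R|=0.09525 <1
  x=-4.184: |R|=1.55717 >1
  x=-4.179: |R|=1.55084 >1
Stable set (-3.6923, 0).

(-3.6923,0); λ=-2 ⇒ h* = (48/13)/2 = 1.8462.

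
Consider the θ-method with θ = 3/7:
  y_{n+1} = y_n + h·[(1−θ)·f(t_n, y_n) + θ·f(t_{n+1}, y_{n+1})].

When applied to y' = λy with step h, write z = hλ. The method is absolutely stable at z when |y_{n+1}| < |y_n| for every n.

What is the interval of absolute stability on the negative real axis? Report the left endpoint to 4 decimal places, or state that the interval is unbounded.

z∈(-14.0000,0).

On y'=λy, z=hλ:
  y_{n+1} = y_n + z·[4/7·y_n + 3/7·y_{n+1}] ⇒ (1 − 3/7z)y_{n+1} = (1 + 4/7z)y_n
  so R(z) = (1 + 4/7z)/(1 − 3/7z).

Solve |R(x)|<1 on ℝ⁻.
x=-1.25: |R|=0.1860
R=−1: 1+4/7x = −1+3/7x ⇒ -1/7x=2 ⇒ x=2/(-1/7)=-14.0000
Confirm numerically:
  x=-10.099: |R|=0.89541 <1
  x=-8.216: |R|=0.81724 <1
  x=-7.753: |R|=0.79355 <1
  x=-5.636: |R|=0.65016 <1
  x=-14.425: |R|=1.00845 >1
  x=-14.273: |R|=1.00548 >1
  x=-14.033: |R|=1.00067 >1
Interval (-14.0000, 0).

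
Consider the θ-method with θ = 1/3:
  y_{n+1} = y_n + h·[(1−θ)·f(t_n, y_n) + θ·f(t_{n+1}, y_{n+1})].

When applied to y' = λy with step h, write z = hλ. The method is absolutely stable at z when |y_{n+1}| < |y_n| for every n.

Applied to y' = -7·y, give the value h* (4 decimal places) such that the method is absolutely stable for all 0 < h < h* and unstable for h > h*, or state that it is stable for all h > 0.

(-6.0000,0); λ=-7 ⇒ h* = (6)/7 = 0.8571.

With y'=λy (z=hλ):
  y_{n+1} = y_n + z·[2/3·y_n + 1/3·y_{n+1}] ⇒ (1 − 1/3z)y_{n+1} = (1 + 2/3z)y_n
  so R(z) = (1 + 2/3z)/(1 − 1/3z).

Solve |R(x)|<1 on ℝ⁻.
x=-1.03: |R|=0.2333
R=−1: 1+2/3x = −1+1/3x ⇒ -1/3x=2 ⇒ x=2/(-1/3)=-6.0000
Confirm numerically:
  x=-5.371: |R|=0.92486 <1
  x=-4.010: |R|=0.71612 <1
  x=-3.132: |R|=0.53229 <1
  x=-6.445: |R|=1.04711 >1
  x=-6.416: |R|=1.04418 >1
So |R|<1 on (-6.0000, 0).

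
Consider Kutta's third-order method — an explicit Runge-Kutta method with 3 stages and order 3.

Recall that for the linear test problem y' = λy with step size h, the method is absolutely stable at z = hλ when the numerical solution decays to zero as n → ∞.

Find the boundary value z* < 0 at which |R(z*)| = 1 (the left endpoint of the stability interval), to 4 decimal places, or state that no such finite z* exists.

With y'=λy (z=hλ):
  order 3, 3-stage ⇒ R(z)=1+z+z^2/2+z^3/6
  (e.g. R(-0.61)=0.53822, |R|=0.53822)

Need |R(x)|<1, x<0.
x=-0.61: |R|=0.5382
|R(-2.58)|=1.1141 |R(-2.45)|=0.8998 |R(-1.47)|=0.0810
Bisect:
  x_lo=-3.1803 |R|=2.4843  x_hi=-0.3891 |R|=0.6768
  mid=-1.78472 |R|=0.13956 →hi
  mid=-2.48252 |R|=0.95099 →hi
  mid=-2.83142 |R|=1.60616 →lo
  mid=-2.65697 |R|=1.25336 →lo
  mid=-2.56974 |R|=1.09620 →lo
  mid=-2.52613 |R|=1.02214 →lo
  mid=-2.50432 |R|=0.98621 →hi
  mid=-2.51523 |R|=1.00409 →lo
  ...
  [-2.51284,-2.51267] ⇒ x*=-2.5127
Stable set (-2.5127, 0).

left endpoint -2.5127.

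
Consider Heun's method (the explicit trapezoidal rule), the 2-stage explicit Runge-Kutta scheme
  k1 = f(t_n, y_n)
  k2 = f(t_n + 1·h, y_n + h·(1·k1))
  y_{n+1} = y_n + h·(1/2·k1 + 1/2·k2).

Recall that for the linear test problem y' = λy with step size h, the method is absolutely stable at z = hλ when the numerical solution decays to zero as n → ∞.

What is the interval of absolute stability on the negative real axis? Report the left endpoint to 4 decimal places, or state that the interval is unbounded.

z∈(-2.0000,0).

Test eqn y'=λy, z=hλ:
  order 2, 2-stage ⇒ R(z)=1+z+z^2/2
  (e.g. R(-0.83)=0.51445, |R|=0.51445)

Find x<0 with |R(x)|<1.
x=-0.83: |R|=0.5145
|R(-2.24)|=1.2688 |R(-1.45)|=0.6013 |R(-1.27)|=0.5364
Bisect:
  x_lo=-2.8214 |R|=2.1588  x_hi=-0.3204 |R|=0.7309
  mid=-1.57092 |R|=0.66298 →hi
  mid=-2.19618 |R|=1.21542 →lo
  mid=-1.88355 |R|=0.89033 →hi
  mid=-2.03986 |R|=1.04066 →lo
  mid=-1.96171 |R|=0.96244 →hi
  mid=-2.00078 |R|=1.00079 →lo
  mid=-1.98125 |R|=0.98142 →hi
  ...
  [-2.00002,-1.99987] ⇒ x*=-2.0000
Interval (-2.0000, 0).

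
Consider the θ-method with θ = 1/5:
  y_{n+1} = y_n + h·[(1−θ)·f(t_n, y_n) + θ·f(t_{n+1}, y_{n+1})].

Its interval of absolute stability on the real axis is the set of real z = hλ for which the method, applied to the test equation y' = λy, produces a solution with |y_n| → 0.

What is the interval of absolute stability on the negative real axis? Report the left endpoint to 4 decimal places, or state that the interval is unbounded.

Set f=λy, z=hλ:
  y_{n+1} = y_n + z·[4/5·y_n + 1/5·y_{n+1}] ⇒ (1 − 1/5z)y_{n+1} = (1 + 4/5z)y_n
  so R(z) = (1 + 4/5z)/(1 − 1/5z).

Solve |R(x)|<1 on ℝ⁻.
x=-1.37: |R|=0.0754
R=−1: 1+4/5x = −1+1/5x ⇒ -3/5x=2 ⇒ x=2/(-3/5)=-3.3333
Confirm numerically:
  x=-3.151: |R|=0.93289 <1
  x=-1.990: |R|=0.42346 <1
  x=-1.555: |R|=0.18612 <1
  x=-3.868: |R|=1.18088 >1
  x=-3.543: |R|=1.07363 >1
Interval (-3.3333, 0).

z∈(-3.3333,0).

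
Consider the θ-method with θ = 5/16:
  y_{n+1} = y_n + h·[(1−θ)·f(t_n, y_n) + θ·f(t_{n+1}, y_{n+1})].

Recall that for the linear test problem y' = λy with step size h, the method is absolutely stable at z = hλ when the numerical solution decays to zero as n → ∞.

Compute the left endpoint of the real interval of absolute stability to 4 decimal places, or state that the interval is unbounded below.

left endpoint -5.3333.

Test eqn y'=λy, z=hλ:
  y_{n+1} = y_n + z·[11/16·y_n + 5/16·y_{n+1}] ⇒ (1 − 5/16z)y_{n+1} = (1 + 11/16z)y_n
  so R(z) = (1 + 11/16z)/(1 − 5/16z).

Find x<0 with |R(x)|<1.
x=-0.85: |R|=0.3284
R=−1: 1+11/16x = −1+5/16x ⇒ -3/8x=2 ⇒ x=2/(-3/8)=-5.3333
Confirm numerically:
  x=-5.300: |R|=0.99529 <1
  x=-4.716: |R|=0.90642 <1
  x=-3.869: |R|=0.75142 <1
  x=-2.846: |R|=0.50632 <1
  x=-5.735: |R|=1.05395 >1
  x=-5.636: |R|=1.04110 >1
Interval (-5.3333, 0).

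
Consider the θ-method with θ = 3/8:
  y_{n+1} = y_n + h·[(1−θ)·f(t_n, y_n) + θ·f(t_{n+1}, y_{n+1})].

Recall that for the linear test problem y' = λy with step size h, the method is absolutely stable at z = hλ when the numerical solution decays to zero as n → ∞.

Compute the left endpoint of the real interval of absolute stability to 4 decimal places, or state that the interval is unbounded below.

On y'=λy, z=hλ:
  y_{n+1} = y_n + z·[5/8·y_n + 3/8·y_{n+1}] ⇒ (1 − 3/8z)y_{n+1} = (1 + 5/8z)y_n
  R(z) = (1 + 5/8z)/(1 − 3/8z).

Need |R(x)|<1, x<0.
x=-0.35: |R|=0.6906
R=−1: 1+5/8x = −1+3/8x ⇒ -1/4x=2 ⇒ x=2/(-1/4)=-8.0000
Confirm numerically:
  x=-5.616: |R|=0.80811 <1
  x=-5.528: |R|=0.79889 <1
  x=-4.336: |R|=0.65118 <1
  x=-3.816: |R|=0.56972 <1
  x=-8.240: |R|=1.01467 >1
  x=-8.083: |R|=1.00515 >1
  x=-8.026: |R|=1.00162 >1
So |R|<1 on (-8.0000, 0).

left endpoint -8.0000.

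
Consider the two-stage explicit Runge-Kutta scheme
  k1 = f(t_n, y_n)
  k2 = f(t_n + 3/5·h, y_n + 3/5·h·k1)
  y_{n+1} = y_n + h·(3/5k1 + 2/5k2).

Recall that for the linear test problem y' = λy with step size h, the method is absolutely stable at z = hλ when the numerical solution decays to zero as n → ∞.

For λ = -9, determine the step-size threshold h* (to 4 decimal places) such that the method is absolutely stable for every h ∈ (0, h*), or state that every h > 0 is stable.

On y'=λy, z=hλ:
  k1=λy_n ⇒ h·k1=z·y_n;  k2=λ(1+3/5z)y_n ⇒ h·k2=z(1+3/5z)y_n
  y_{n+1}/y_n = 1 + 3/5z + 2/5z(1+3/5z) = 1 + z + 6/25z²
  so R(z) = 1 + z + 6/25z².

Boundary: |R(x)|=1, x<0.
x=-0.38: |R|=0.6547
R=1: x+6/25x²=0 ⇒ x=−25/6=-4.1667; min R=1−1/(4·6/25)=-0.0417>−1
Confirm numerically:
  x=-3.483: |R|=0.42851 <1
  x=-2.430: |R|=0.01282 <1
  x=-2.411: |R|=0.01590 <1
  x=-4.367: |R|=1.20997 >1
  x=-4.251: |R|=1.08604 >1
Stable set (-4.1667, 0).

(-4.1667,0); λ=-9 ⇒ h* = (25/6)/9 = 0.4630.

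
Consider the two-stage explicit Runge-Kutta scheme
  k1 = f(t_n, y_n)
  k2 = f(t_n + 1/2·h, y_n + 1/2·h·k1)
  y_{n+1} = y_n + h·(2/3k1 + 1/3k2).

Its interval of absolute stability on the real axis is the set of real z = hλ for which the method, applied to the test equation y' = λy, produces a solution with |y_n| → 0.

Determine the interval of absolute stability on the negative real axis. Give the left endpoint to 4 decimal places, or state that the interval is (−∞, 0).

With y'=λy (z=hλ):
  k1=λy_n ⇒ h·k1=z·y_n;  k2=λ(1+1/2z)y_n ⇒ h·k2=z(1+1/2z)y_n
  y_{n+1}/y_n = 1 + 2/3z + 1/3z(1+1/2z) = 1 + z + 1/6z²
  R(z) = 1 + z + 1/6z².

Need |R(x)|<1, x<0.
x=-0.77: |R|=0.3288
R=1: x+1/6x²=0 ⇒ x=−6=-6.0000; min R=1−1/(4·1/6)=-0.5000>−1
Confirm numerically:
  x=-5.363: |R|=0.43063 <1
  x=-4.929: |R|=0.12017 <1
  x=-4.877: |R|=0.08719 <1
  x=-3.312: |R|=0.48378 <1
  x=-6.374: |R|=1.39731 >1
  x=-6.287: |R|=1.30073 >1
  x=-6.281: |R|=1.29416 >1
Stable set (-6.0000, 0).

(-6.0000, 0).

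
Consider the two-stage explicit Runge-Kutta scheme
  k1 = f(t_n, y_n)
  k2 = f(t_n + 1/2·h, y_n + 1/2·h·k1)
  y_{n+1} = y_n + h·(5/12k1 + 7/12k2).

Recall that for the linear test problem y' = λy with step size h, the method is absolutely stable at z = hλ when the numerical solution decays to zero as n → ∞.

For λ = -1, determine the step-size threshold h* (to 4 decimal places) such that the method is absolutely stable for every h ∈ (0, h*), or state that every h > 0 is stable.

With y'=λy (z=hλ):
  k1=λy_n ⇒ h·k1=z·y_n;  k2=λ(1+1/2z)y_n ⇒ h·k2=z(1+1/2z)y_n
  y_{n+1}/y_n = 1 + 5/12z + 7/12z(1+1/2z) = 1 + z + 7/24z²
  Hence R(z) = 1 + z + 7/24z².

Need |R(x)|<1, x<0.
x=-1.04: |R|=0.2755
R=1: x+7/24x²=0 ⇒ x=−24/7=-3.4286; min R=1−1/(4·7/24)=0.1429>−1
Confirm numerically:
  x=-3.069: |R|=0.67814 <1
  x=-2.735: |R|=0.44673 <1
  x=-1.692: |R|=0.14300 <1
  x=-3.772: |R|=1.37783 >1
  x=-3.644: |R|=1.22896 >1
  x=-3.609: |R|=1.18992 >1
So |R|<1 on (-3.4286, 0).

(-3.4286,0); λ=-1 ⇒ h* = (24/7)/1 = 3.4286.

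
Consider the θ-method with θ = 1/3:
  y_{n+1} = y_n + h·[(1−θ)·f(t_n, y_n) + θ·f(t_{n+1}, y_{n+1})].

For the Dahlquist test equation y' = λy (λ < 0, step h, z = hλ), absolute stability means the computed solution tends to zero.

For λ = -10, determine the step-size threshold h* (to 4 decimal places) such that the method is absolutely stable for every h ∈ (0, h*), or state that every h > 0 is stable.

On y'=λy, z=hλ:
  y_{n+1} = y_n + z·[2/3·y_n + 1/3·y_{n+1}] ⇒ (1 − 1/3z)y_{n+1} = (1 + 2/3z)y_n
  R(z) = (1 + 2/3z)/(1 − 1/3z).

Find x<0 with |R(x)|<1.
x=-1.61: |R|=0.0477
R=−1: 1+2/3x = −1+1/3x ⇒ -1/3x=2 ⇒ x=2/(-1/3)=-6.0000
Confirm numerically:
  x=-4.914: |R|=0.86277 <1
  x=-4.340: |R|=0.77384 <1
  x=-3.013: |R|=0.50324 <1
  x=-6.526: |R|=1.05522 >1
  x=-6.521: |R|=1.05472 >1
So |R|<1 on (-6.0000, 0).

(-6.0000,0); λ=-10 ⇒ h* = (6)/10 = 0.6000.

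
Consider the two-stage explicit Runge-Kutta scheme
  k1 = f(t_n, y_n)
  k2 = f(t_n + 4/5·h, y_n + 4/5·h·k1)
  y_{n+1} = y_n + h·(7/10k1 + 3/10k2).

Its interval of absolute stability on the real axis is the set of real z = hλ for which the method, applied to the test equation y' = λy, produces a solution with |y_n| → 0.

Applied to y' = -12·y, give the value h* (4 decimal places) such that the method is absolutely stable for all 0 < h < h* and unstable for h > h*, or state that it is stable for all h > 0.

(-4.1667,0); λ=-12 ⇒ h* = (25/6)/12 = 0.3472.

With y'=λy (z=hλ):
  k1=λy_n ⇒ h·k1=z·y_n;  k2=λ(1+4/5z)y_n ⇒ h·k2=z(1+4/5z)y_n
  y_{n+1}/y_n = 1 + 7/10z + 3/10z(1+4/5z) = 1 + z + 6/25z²
  Hence R(z) = 1 + z + 6/25z².

Find x<0 with |R(x)|<1.
x=-0.73: |R|=0.3979
R=1: x+6/25x²=0 ⇒ x=−25/6=-4.1667; min R=1−1/(4·6/25)=-0.0417>−1
Confirm numerically:
  x=-3.764: |R|=0.63625 <1
  x=-3.335: |R|=0.33433 <1
  x=-3.080: |R|=0.19674 <1
  x=-2.838: |R|=0.09502 <1
  x=-4.720: |R|=1.62682 >1
  x=-4.645: |R|=1.53325 >1
  x=-4.287: |R|=1.12381 >1
So |R|<1 on (-4.1667, 0).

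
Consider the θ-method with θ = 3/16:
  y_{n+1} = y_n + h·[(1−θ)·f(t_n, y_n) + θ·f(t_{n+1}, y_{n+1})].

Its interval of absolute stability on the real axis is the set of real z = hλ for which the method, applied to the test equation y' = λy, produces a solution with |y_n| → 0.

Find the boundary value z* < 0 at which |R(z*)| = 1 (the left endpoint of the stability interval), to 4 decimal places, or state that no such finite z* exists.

With y'=λy (z=hλ):
  y_{n+1} = y_n + z·[13/16·y_n + 3/16·y_{n+1}] ⇒ (1 − 3/16z)y_{n+1} = (1 + 13/16z)y_n
  ⇒ R(z) = (1 + 13/16z)/(1 − 3/16z).

Need |R(x)|<1, x<0.
x=-0.66: |R|=0.4127
R=−1: 1+13/16x = −1+3/16x ⇒ -5/8x=2 ⇒ x=2/(-5/8)=-3.2000
Confirm numerically:
  x=-2.181: |R|=0.54797 <1
  x=-2.119: |R|=0.51648 <1
  x=-1.753: |R|=0.31935 <1
  x=-1.664: |R|=0.26829 <1
  x=-3.749: |R|=1.20149 >1
  x=-3.432: |R|=1.08823 >1
  x=-3.306: |R|=1.04090 >1
So |R|<1 on (-3.2000, 0).

z* = -3.2000.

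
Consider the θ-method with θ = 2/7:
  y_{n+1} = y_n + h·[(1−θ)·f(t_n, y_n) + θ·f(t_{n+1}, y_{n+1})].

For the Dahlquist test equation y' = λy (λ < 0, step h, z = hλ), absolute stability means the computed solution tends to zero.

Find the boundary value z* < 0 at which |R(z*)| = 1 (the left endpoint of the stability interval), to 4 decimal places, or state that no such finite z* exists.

On y'=λy, z=hλ:
  y_{n+1} = y_n + z·[5/7·y_n + 2/7·y_{n+1}] ⇒ (1 − 2/7z)y_{n+1} = (1 + 5/7z)y_n
  ⇒ R(z) = (1 + 5/7z)/(1 − 2/7z).

Boundary: |R(x)|=1, x<0.
x=-1.62: |R|=0.1074
R=−1: 1+5/7x = −1+2/7x ⇒ -3/7x=2 ⇒ x=2/(-3/7)=-4.6667
Confirm numerically:
  x=-3.939: |R|=0.85327 <1
  x=-2.357: |R|=0.40849 <1
  x=-2.161: |R|=0.33607 <1
  x=-5.156: |R|=1.08480 >1
  x=-5.068: |R|=1.07026 >1
  x=-4.855: |R|=1.03381 >1
Stable set (-4.6667, 0).

left endpoint -4.6667.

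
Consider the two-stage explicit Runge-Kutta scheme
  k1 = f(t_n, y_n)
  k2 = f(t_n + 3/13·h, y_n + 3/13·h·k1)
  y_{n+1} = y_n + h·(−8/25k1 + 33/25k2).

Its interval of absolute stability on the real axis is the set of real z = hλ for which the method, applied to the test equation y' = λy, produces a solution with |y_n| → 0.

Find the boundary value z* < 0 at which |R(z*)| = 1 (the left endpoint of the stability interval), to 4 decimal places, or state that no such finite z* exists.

left endpoint -3.2828.

Test eqn y'=λy, z=hλ:
  k1=λy_n ⇒ h·k1=z·y_n;  k2=λ(1+3/13z)y_n ⇒ h·k2=z(1+3/13z)y_n
  y_{n+1}/y_n = 1 − 8/25z + 33/25z(1+3/13z) = 1 + z + 99/325z²
  R(z) = 1 + z + 99/325z².

Solve |R(x)|<1 on ℝ⁻.
x=-0.38: |R|=0.6640
R=1: x+99/325x²=0 ⇒ x=−325/99=-3.2828; min R=1−1/(4·99/325)=0.1793>−1
Confirm numerically:
  x=-2.384: |R|=0.34727 <1
  x=-2.358: |R|=0.33571 <1
  x=-1.326: |R|=0.20960 <1
  x=-3.855: |R|=1.67190 >1
  x=-3.703: |R|=1.47395 >1
So |R|<1 on (-3.2828, 0).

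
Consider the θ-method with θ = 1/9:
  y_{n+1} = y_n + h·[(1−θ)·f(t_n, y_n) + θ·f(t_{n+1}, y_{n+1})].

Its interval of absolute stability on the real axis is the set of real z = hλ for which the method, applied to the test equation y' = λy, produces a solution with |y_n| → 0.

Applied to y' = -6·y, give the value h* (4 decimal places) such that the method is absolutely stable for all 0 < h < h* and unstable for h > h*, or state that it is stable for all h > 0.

With y'=λy (z=hλ):
  y_{n+1} = y_n + z·[8/9·y_n + 1/9·y_{n+1}] ⇒ (1 − 1/9z)y_{n+1} = (1 + 8/9z)y_n
  so R(z) = (1 + 8/9z)/(1 − 1/9z).

Need |R(x)|<1, x<0.
x=-1.5: |R|=0.2857
R=−1: 1+8/9x = −1+1/9x ⇒ -7/9x=2 ⇒ x=2/(-7/9)=-2.5714
Confirm numerically:
  x=-2.249: |R|=0.79936 <1
  x=-1.798: |R|=0.49861 <1
  x=-1.415: |R|=0.22276 <1
  x=-2.932: |R|=1.21153 >1
  x=-2.662: |R|=1.05436 >1
So |R|<1 on (-2.5714, 0).

(-2.5714,0); λ=-6 ⇒ h* = (18/7)/6 = 0.4286.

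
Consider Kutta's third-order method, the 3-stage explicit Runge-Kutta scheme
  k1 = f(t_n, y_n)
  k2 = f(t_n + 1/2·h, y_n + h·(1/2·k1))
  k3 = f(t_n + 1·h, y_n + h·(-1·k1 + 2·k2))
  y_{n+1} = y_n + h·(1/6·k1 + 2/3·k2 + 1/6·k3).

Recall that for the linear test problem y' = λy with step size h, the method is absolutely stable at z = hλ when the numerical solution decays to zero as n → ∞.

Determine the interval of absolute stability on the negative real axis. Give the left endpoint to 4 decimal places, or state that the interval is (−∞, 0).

(-2.5127, 0).

Test eqn y'=λy, z=hλ:
  order 3, 3-stage ⇒ R(z)=1+z+z^2/2+z^3/6
  (e.g. R(-1.59)=0.00410, |R|=0.00410)

Boundary: |R(x)|=1, x<0.
x=-1.59: |R|=0.0041
|R(-2.11)|=0.4496 |R(-1.36)|=0.1456 |R(-1)|=0.3333
Bisect:
  x_lo=-3.3203 |R|=2.9089  x_hi=-0.3870 |R|=0.6782
  mid=-1.85365 |R|=0.19717 →hi
  mid=-2.58698 |R|=1.12630 →lo
  mid=-2.22032 |R|=0.57970 →hi
  mid=-2.40365 |R|=0.82941 →hi
  mid=-2.49532 |R|=0.97157 →hi
  mid=-2.54115 |R|=1.04732 →lo
  mid=-2.51823 |R|=1.00905 →lo
  mid=-2.50678 |R|=0.99021 →hi
  mid=-2.51250 |R|=0.99960 →hi
  mid=-2.51537 |R|=1.00432 →lo
  ...
  [-2.51286,-2.51268] ⇒ x*=-2.5127
So |R|<1 on (-2.5127, 0).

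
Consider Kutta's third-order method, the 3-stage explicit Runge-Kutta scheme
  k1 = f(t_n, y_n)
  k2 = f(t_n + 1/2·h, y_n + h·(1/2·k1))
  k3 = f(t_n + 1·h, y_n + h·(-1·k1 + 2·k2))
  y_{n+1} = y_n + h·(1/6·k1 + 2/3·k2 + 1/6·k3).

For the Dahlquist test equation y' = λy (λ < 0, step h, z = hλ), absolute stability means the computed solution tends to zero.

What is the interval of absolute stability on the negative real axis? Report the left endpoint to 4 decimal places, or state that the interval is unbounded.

(-2.5127, 0).

With y'=λy (z=hλ):
  order 3, 3-stage ⇒ R(z)=1+z+z^2/2+z^3/6
  (e.g. R(-0.6)=0.54400, |R|=0.54400)

Find x<0 with |R(x)|<1.
x=-0.6: |R|=0.5440
|R(-2.71)|=1.3550 |R(-2.65)|=1.2404 |R(-0.87)|=0.3987
Bisect:
  x_lo=-2.9273 |R|=1.8234  x_hi=-0.2603 |R|=0.7706
  mid=-1.59380 |R|=0.00153 →hi
  mid=-2.26054 |R|=0.63076 →hi
  mid=-2.59390 |R|=1.13851 →lo
  mid=-2.42722 |R|=0.86480 →hi
  mid=-2.51056 |R|=0.99641 →hi
  mid=-2.55223 |R|=1.06611 →lo
  mid=-2.53139 |R|=1.03093 →lo
  mid=-2.52098 |R|=1.01359 →lo
  mid=-2.51577 |R|=1.00498 →lo
  ...
  [-2.51284,-2.51268] ⇒ x*=-2.5127
Stable set (-2.5127, 0).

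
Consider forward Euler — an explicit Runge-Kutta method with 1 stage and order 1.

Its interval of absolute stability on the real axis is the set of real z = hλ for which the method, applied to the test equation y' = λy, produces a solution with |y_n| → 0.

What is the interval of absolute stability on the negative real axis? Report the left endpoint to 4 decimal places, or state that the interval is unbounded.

z∈(-2.0000,0).

With y'=λy (z=hλ):
  order 1, 1-stage ⇒ R(z)=1+z
  (e.g. R(-1.43)=-0.43000, |R|=0.43000)

Boundary: |R(x)|=1, x<0.
x=-1.43: |R|=0.4300
|R(-1.28)|=0.2800 |R(-1.21)|=0.2100 |R(-0.59)|=0.4100
Bisect:
  x_lo=-2.8616 |R|=1.8616  x_hi=-0.1739 |R|=0.8261
  mid=-1.51773 |R|=0.51773 →hi
  mid=-2.18964 |R|=1.18964 →lo
  mid=-1.85368 |R|=0.85368 →hi
  mid=-2.02166 |R|=1.02166 →lo
  mid=-1.93767 |R|=0.93767 →hi
  mid=-1.97967 |R|=0.97967 →hi
  mid=-2.00066 |R|=1.00066 →lo
  ...
  [-2.00001,-1.99984] ⇒ x*=-2.0000
So |R|<1 on (-2.0000, 0).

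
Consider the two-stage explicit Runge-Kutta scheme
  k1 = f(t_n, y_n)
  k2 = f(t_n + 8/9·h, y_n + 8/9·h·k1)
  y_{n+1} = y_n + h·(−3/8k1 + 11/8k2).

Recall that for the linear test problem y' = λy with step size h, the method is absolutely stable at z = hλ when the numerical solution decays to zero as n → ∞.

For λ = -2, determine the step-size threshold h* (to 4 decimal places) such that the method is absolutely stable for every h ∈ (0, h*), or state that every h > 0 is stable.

On y'=λy, z=hλ:
  k1=λy_n ⇒ h·k1=z·y_n;  k2=λ(1+8/9z)y_n ⇒ h·k2=z(1+8/9z)y_n
  y_{n+1}/y_n = 1 − 3/8z + 11/8z(1+8/9z) = 1 + z + 11/9z²
  Hence R(z) = 1 + z + 11/9z².

Boundary: |R(x)|=1, x<0.
x=-1.24: |R|=1.6393
R=1: x+11/9x²=0 ⇒ x=−9/11=-0.8182; min R=1−1/(4·11/9)=0.7955>−1
Confirm numerically:
  x=-0.600: |R|=0.84000 <1
  x=-0.576: |R|=0.82950 <1
  x=-0.436: |R|=0.79634 <1
  x=-0.357: |R|=0.79877 <1
  x=-1.360: |R|=1.90062 >1
  x=-1.243: |R|=1.64539 >1
Interval (-0.8182, 0).

(-0.8182,0); λ=-2 ⇒ h* = (9/11)/2 = 0.4091.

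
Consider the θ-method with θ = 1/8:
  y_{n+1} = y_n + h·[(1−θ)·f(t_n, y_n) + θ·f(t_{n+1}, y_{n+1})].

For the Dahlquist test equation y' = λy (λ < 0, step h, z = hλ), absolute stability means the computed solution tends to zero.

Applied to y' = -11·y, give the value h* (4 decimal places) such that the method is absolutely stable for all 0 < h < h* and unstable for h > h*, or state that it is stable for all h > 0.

Test eqn y'=λy, z=hλ:
  y_{n+1} = y_n + z·[7/8·y_n + 1/8·y_{n+1}] ⇒ (1 − 1/8z)y_{n+1} = (1 + 7/8z)y_n
  R(z) = (1 + 7/8z)/(1 − 1/8z).

Find x<0 with |R(x)|<1.
x=-0.73: |R|=0.3310
R=−1: 1+7/8x = −1+1/8x ⇒ -3/4x=2 ⇒ x=2/(-3/4)=-2.6667
Confirm numerically:
  x=-2.321: |R|=0.79905 <1
  x=-1.849: |R|=0.50188 <1
  x=-1.780: |R|=0.45603 <1
  x=-1.456: |R|=0.23181 <1
  x=-2.949: |R|=1.15472 >1
  x=-2.873: |R|=1.11386 >1
Interval (-2.6667, 0).

(-2.6667,0); λ=-11 ⇒ h* = (8/3)/11 = 0.2424.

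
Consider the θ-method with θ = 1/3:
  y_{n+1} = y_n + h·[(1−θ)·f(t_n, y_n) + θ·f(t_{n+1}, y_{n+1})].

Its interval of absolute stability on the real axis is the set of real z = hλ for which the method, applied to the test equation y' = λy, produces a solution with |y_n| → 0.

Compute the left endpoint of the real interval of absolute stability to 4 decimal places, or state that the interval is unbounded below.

With y'=λy (z=hλ):
  y_{n+1} = y_n + z·[2/3·y_n + 1/3·y_{n+1}] ⇒ (1 − 1/3z)y_{n+1} = (1 + 2/3z)y_n
  ⇒ R(z) = (1 + 2/3z)/(1 − 1/3z).

Boundary: |R(x)|=1, x<0.
x=-1.08: |R|=0.2059
R=−1: 1+2/3x = −1+1/3x ⇒ -1/3x=2 ⇒ x=2/(-1/3)=-6.0000
Confirm numerically:
  x=-4.894: |R|=0.85989 <1
  x=-4.805: |R|=0.84689 <1
  x=-3.423: |R|=0.59879 <1
  x=-2.738: |R|=0.43151 <1
  x=-6.566: |R|=1.05917 >1
  x=-6.542: |R|=1.05680 >1
  x=-6.490: |R|=1.05163 >1
Interval (-6.0000, 0).

z* = -6.0000.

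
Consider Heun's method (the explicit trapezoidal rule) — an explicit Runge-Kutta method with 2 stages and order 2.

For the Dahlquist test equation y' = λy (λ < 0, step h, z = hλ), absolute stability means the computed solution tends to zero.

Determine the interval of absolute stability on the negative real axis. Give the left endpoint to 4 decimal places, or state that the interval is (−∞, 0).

(-2.0000, 0).

On y'=λy, z=hλ:
  order 2, 2-stage ⇒ R(z)=1+z+z^2/2
  (e.g. R(-0.99)=0.50005, |R|=0.50005)

Solve |R(x)|<1 on ℝ⁻.
x=-0.99: |R|=0.5000
|R(-1.31)|=0.5481 |R(-1.23)|=0.5264 |R(-1.02)|=0.5002
Bisect:
  x_lo=-2.6241 |R|=1.8188  x_hi=-0.3614 |R|=0.7039
  mid=-1.49273 |R|=0.62139 →hi
  mid=-2.05840 |R|=1.06010 →lo
  mid=-1.77556 |R|=0.80075 →hi
  mid=-1.91698 |R|=0.92043 →hi
  mid=-1.98769 |R|=0.98776 →hi
  mid=-2.02304 |R|=1.02331 →lo
  mid=-2.00537 |R|=1.00538 →lo
  ...
  [-2.00012,-1.99998] ⇒ x*=-2.0000
Interval (-2.0000, 0).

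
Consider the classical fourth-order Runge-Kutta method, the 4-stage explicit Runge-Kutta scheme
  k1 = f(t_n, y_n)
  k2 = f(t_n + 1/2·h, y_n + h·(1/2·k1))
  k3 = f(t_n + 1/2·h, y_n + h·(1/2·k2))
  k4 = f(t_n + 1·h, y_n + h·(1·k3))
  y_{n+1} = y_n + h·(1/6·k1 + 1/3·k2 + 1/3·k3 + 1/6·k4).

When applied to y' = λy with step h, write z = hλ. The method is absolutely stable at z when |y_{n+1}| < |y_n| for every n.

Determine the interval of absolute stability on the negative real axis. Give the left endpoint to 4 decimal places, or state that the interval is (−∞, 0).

Set f=λy, z=hλ:
  order 4, 4-stage ⇒ R(z)=1+z+z^2/2+z^3/6+z^4/24
  (e.g. R(-1.2)=0.31840, |R|=0.31840)

Need |R(x)|<1, x<0.
x=-1.2: |R|=0.3184
|R(-2.03)|=0.3438 |R(-1.51)|=0.2728 |R(-0.63)|=0.5333
Bisect:
  x_lo=-3.6514 |R|=3.3077  x_hi=-0.3851 |R|=0.6805
  mid=-2.01823 |R|=0.33958 →hi
  mid=-2.83480 |R|=1.07724 →lo
  mid=-2.42651 |R|=0.58077 →hi
  mid=-2.63065 |R|=0.79081 →hi
  mid=-2.73273 |R|=0.92359 →hi
  mid=-2.78376 |R|=0.99769 →hi
  mid=-2.80928 |R|=1.03677 →lo
  mid=-2.79652 |R|=1.01706 →lo
  mid=-2.79014 |R|=1.00733 →lo
  ...
  [-2.78536,-2.78516] ⇒ x*=-2.7853
Interval (-2.7853, 0).

(-2.7853, 0).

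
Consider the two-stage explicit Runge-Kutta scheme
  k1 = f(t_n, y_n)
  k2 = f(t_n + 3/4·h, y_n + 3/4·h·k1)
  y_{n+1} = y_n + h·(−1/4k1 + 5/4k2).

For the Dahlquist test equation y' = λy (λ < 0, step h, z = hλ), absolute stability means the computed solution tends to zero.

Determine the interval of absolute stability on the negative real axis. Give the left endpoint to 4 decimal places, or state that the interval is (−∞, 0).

Set f=λy, z=hλ:
  k1=λy_n ⇒ h·k1=z·y_n;  k2=λ(1+3/4z)y_n ⇒ h·k2=z(1+3/4z)y_n
  y_{n+1}/y_n = 1 − 1/4z + 5/4z(1+3/4z) = 1 + z + 15/16z²
  so R(z) = 1 + z + 15/16z².

Boundary: |R(x)|=1, x<0.
x=-1.48: |R|=1.5735
R=1: x+15/16x²=0 ⇒ x=−16/15=-1.0667; min R=1−1/(4·15/16)=0.7333>−1
Confirm numerically:
  x=-1.010: |R|=0.94634 <1
  x=-0.801: |R|=0.80050 <1
  x=-0.755: |R|=0.77940 <1
  x=-0.549: |R|=0.73356 <1
  x=-1.452: |R|=1.52454 >1
  x=-1.231: |R|=1.18965 >1
Interval (-1.0667, 0).

(-1.0667, 0).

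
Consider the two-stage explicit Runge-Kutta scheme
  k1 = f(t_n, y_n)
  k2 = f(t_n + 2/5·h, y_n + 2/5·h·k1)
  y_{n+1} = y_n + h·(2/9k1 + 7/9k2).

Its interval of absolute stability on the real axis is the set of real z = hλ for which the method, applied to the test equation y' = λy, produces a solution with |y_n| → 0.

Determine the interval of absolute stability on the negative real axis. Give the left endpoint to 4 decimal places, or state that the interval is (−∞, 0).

(-3.2143, 0).

On y'=λy, z=hλ:
  k1=λy_n ⇒ h·k1=z·y_n;  k2=λ(1+2/5z)y_n ⇒ h·k2=z(1+2/5z)y_n
  y_{n+1}/y_n = 1 + 2/9z + 7/9z(1+2/5z) = 1 + z + 14/45z²
  so R(z) = 1 + z + 14/45z².

Solve |R(x)|<1 on ℝ⁻.
x=-1.79: |R|=0.2068
R=1: x+14/45x²=0 ⇒ x=−45/14=-3.2143; min R=1−1/(4·14/45)=0.1964>−1
Confirm numerically:
  x=-3.117: |R|=0.90566 <1
  x=-1.920: |R|=0.22688 <1
  x=-1.513: |R|=0.19919 <1
  x=-3.593: |R|=1.42334 >1
  x=-3.490: |R|=1.29936 >1
Stable set (-3.2143, 0).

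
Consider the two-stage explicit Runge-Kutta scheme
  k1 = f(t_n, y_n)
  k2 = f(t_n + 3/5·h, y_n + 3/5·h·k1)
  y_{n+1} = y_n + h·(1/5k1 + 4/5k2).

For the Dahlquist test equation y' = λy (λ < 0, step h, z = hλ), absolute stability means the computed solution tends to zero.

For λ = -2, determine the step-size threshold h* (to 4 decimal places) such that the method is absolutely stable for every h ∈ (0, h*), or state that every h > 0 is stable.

On y'=λy, z=hλ:
  k1=λy_n ⇒ h·k1=z·y_n;  k2=λ(1+3/5z)y_n ⇒ h·k2=z(1+3/5z)y_n
  y_{n+1}/y_n = 1 + 1/5z + 4/5z(1+3/5z) = 1 + z + 12/25z²
  Hence R(z) = 1 + z + 12/25z².

Need |R(x)|<1, x<0.
x=-1.04: |R|=0.4792
R=1: x+12/25x²=0 ⇒ x=−25/12=-2.0833; min R=1−1/(4·12/25)=0.4792>−1
Confirm numerically:
  x=-1.887: |R|=0.82217 <1
  x=-1.525: |R|=0.59130 <1
  x=-1.398: |R|=0.54011 <1
  x=-1.286: |R|=0.50782 <1
  x=-2.616: |R|=1.66886 >1
  x=-2.436: |R|=1.41237 >1
  x=-2.310: |R|=1.25133 >1
Interval (-2.0833, 0).

(-2.0833,0); λ=-2 ⇒ h* = (25/12)/2 = 1.0417.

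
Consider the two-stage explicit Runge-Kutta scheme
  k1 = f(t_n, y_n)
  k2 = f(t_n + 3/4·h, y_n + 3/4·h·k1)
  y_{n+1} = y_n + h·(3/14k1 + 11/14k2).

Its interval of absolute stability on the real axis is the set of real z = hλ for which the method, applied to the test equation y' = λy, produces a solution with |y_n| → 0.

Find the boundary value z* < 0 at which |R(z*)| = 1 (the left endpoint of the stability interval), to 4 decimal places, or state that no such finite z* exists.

Test eqn y'=λy, z=hλ:
  k1=λy_n ⇒ h·k1=z·y_n;  k2=λ(1+3/4z)y_n ⇒ h·k2=z(1+3/4z)y_n
  y_{n+1}/y_n = 1 + 3/14z + 11/14z(1+3/4z) = 1 + z + 33/56z²
  Hence R(z) = 1 + z + 33/56z².

Boundary: |R(x)|=1, x<0.
x=-0.82: |R|=0.5762
R=1: x+33/56x²=0 ⇒ x=−56/33=-1.6970; min R=1−1/(4·33/56)=0.5758>−1
Confirm numerically:
  x=-1.630: |R|=0.93567 <1
  x=-1.333: |R|=0.71410 <1
  x=-1.022: |R|=0.59350 <1
  x=-2.099: |R|=1.49728 >1
  x=-1.899: |R|=1.22608 >1
  x=-1.784: |R|=1.09149 >1
Stable set (-1.6970, 0).

left endpoint -1.6970.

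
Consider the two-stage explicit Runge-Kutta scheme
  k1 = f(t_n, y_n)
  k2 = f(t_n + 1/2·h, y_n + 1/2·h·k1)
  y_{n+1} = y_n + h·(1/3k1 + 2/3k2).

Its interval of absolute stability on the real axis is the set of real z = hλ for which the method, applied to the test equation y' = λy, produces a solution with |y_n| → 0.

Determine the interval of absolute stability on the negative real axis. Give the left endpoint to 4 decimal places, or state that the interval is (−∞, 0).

On y'=λy, z=hλ:
  k1=λy_n ⇒ h·k1=z·y_n;  k2=λ(1+1/2z)y_n ⇒ h·k2=z(1+1/2z)y_n
  y_{n+1}/y_n = 1 + 1/3z + 2/3z(1+1/2z) = 1 + z + 1/3z²
  ⇒ R(z) = 1 + z + 1/3z².

Boundary: |R(x)|=1, x<0.
x=-0.95: |R|=0.3508
R=1: x+1/3x²=0 ⇒ x=−3=-3.0000; min R=1−1/(4·1/3)=0.2500>−1
Confirm numerically:
  x=-2.953: |R|=0.95374 <1
  x=-2.740: |R|=0.76253 <1
  x=-1.655: |R|=0.25801 <1
  x=-1.488: |R|=0.25005 <1
  x=-3.430: |R|=1.49163 >1
  x=-3.218: |R|=1.23384 >1
Stable set (-3.0000, 0).

(-3.0000, 0).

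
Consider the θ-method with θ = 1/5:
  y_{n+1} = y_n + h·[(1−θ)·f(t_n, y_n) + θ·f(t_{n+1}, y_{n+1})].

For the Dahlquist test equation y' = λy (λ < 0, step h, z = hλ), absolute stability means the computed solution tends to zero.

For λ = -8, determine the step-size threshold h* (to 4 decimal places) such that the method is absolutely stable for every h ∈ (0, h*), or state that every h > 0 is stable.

(-3.3333,0); λ=-8 ⇒ h* = (10/3)/8 = 0.4167.

Set f=λy, z=hλ:
  y_{n+1} = y_n + z·[4/5·y_n + 1/5·y_{n+1}] ⇒ (1 − 1/5z)y_{n+1} = (1 + 4/5z)y_n
  Hence R(z) = (1 + 4/5z)/(1 − 1/5z).

Solve |R(x)|<1 on ℝ⁻.
x=-1.39: |R|=0.0876
R=−1: 1+4/5x = −1+1/5x ⇒ -3/5x=2 ⇒ x=2/(-3/5)=-3.3333
Confirm numerically:
  x=-2.921: |R|=0.84383 <1
  x=-2.816: |R|=0.80143 <1
  x=-2.406: |R|=0.62436 <1
  x=-2.386: |R|=0.61522 <1
  x=-3.689: |R|=1.12280 >1
  x=-3.403: |R|=1.02487 >1
Interval (-3.3333, 0).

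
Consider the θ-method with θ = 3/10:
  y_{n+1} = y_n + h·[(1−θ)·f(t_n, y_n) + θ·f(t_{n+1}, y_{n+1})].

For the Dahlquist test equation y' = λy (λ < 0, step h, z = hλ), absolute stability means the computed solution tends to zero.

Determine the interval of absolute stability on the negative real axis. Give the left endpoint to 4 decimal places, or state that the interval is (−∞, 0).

(-5.0000, 0).

Set f=λy, z=hλ:
  y_{n+1} = y_n + z·[7/10·y_n + 3/10·y_{n+1}] ⇒ (1 − 3/10z)y_{n+1} = (1 + 7/10z)y_n
  so R(z) = (1 + 7/10z)/(1 − 3/10z).

Boundary: |R(x)|=1, x<0.
x=-1.23: |R|=0.1015
R=−1: 1+7/10x = −1+3/10x ⇒ -2/5x=2 ⇒ x=2/(-2/5)=-5.0000
Confirm numerically:
  x=-4.326: |R|=0.88267 <1
  x=-3.959: |R|=0.80966 <1
  x=-3.037: |R|=0.58914 <1
  x=-5.481: |R|=1.07276 >1
  x=-5.246: |R|=1.03823 >1
Interval (-5.0000, 0).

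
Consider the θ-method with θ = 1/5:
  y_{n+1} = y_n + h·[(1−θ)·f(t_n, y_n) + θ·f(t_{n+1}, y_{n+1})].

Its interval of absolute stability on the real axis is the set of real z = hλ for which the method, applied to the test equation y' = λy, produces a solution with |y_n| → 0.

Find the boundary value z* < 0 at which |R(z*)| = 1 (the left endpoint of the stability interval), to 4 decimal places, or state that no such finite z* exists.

z* = -3.3333.

Set f=λy, z=hλ:
  y_{n+1} = y_n + z·[4/5·y_n + 1/5·y_{n+1}] ⇒ (1 − 1/5z)y_{n+1} = (1 + 4/5z)y_n
  so R(z) = (1 + 4/5z)/(1 − 1/5z).

Need |R(x)|<1, x<0.
x=-0.3: |R|=0.7170
R=−1: 1+4/5x = −1+1/5x ⇒ -3/5x=2 ⇒ x=2/(-3/5)=-3.3333
Confirm numerically:
  x=-2.604: |R|=0.71226 <1
  x=-2.570: |R|=0.69749 <1
  x=-1.849: |R|=0.34983 <1
  x=-1.385: |R|=0.08457 <1
  x=-3.815: |R|=1.16393 >1
  x=-3.535: |R|=1.07088 >1
Interval (-3.3333, 0).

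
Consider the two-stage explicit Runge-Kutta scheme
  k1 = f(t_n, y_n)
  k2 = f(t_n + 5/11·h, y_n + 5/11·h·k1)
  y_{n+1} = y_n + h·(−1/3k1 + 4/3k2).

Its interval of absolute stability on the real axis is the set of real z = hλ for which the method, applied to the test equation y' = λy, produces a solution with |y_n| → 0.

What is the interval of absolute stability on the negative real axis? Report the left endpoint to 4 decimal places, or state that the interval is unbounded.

Test eqn y'=λy, z=hλ:
  k1=λy_n ⇒ h·k1=z·y_n;  k2=λ(1+5/11z)y_n ⇒ h·k2=z(1+5/11z)y_n
  y_{n+1}/y_n = 1 − 1/3z + 4/3z(1+5/11z) = 1 + z + 20/33z²
  ⇒ R(z) = 1 + z + 20/33z².

Find x<0 with |R(x)|<1.
x=-0.76: |R|=0.5901
R=1: x+20/33x²=0 ⇒ x=−33/20=-1.6500; min R=1−1/(4·20/33)=0.5875>−1
Confirm numerically:
  x=-1.506: |R|=0.86857 <1
  x=-1.480: |R|=0.84752 <1
  x=-0.937: |R|=0.59510 <1
  x=-0.881: |R|=0.58940 <1
  x=-2.148: |R|=1.64831 >1
  x=-1.755: |R|=1.11168 >1
Stable set (-1.6500, 0).

(-1.6500, 0).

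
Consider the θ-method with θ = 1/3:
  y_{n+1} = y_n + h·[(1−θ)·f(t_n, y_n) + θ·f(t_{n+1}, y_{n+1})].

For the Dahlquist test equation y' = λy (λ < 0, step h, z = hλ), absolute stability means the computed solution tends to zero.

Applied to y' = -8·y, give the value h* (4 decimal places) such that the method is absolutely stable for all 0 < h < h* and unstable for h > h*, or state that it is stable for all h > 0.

(-6.0000,0); λ=-8 ⇒ h* = (6)/8 = 0.7500.

Test eqn y'=λy, z=hλ:
  y_{n+1} = y_n + z·[2/3·y_n + 1/3·y_{n+1}] ⇒ (1 − 1/3z)y_{n+1} = (1 + 2/3z)y_n
  R(z) = (1 + 2/3z)/(1 − 1/3z).

Solve |R(x)|<1 on ℝ⁻.
x=-1.13: |R|=0.1792
R=−1: 1+2/3x = −1+1/3x ⇒ -1/3x=2 ⇒ x=2/(-1/3)=-6.0000
Confirm numerically:
  x=-5.905: |R|=0.98933 <1
  x=-3.271: |R|=0.56482 <1
  x=-3.209: |R|=0.55049 <1
  x=-6.392: |R|=1.04174 >1
  x=-6.221: |R|=1.02397 >1
  x=-6.101: |R|=1.01110 >1
Stable set (-6.0000, 0).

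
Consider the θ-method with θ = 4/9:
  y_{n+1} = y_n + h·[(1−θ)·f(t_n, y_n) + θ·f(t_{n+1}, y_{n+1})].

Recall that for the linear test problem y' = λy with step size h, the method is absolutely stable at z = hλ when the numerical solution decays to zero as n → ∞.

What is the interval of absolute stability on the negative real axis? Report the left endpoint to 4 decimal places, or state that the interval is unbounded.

Set f=λy, z=hλ:
  y_{n+1} = y_n + z·[5/9·y_n + 4/9·y_{n+1}] ⇒ (1 − 4/9z)y_{n+1} = (1 + 5/9z)y_n
  ⇒ R(z) = (1 + 5/9z)/(1 − 4/9z).

Solve |R(x)|<1 on ℝ⁻.
x=-1.47: |R|=0.1109
R=−1: 1+5/9x = −1+4/9x ⇒ -1/9x=2 ⇒ x=2/(-1/9)=-18.0000
Confirm numerically:
  x=-17.423: |R|=0.99267 <1
  x=-15.025: |R|=0.95695 <1
  x=-13.754: |R|=0.93367 <1
  x=-10.489: |R|=0.85260 <1
  x=-18.301: |R|=1.00366 >1
  x=-18.039: |R|=1.00048 >1
Interval (-18.0000, 0).

z∈(-18.0000,0).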